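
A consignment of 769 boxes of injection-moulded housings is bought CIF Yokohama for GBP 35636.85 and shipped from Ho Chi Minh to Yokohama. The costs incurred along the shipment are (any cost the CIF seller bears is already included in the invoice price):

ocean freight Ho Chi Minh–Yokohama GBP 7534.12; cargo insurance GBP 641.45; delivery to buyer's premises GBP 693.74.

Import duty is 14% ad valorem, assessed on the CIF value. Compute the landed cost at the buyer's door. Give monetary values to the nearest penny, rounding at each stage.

Total landed cost: GBP 41319.75

CIF: the seller pays costs through ocean freight and marine insurance to the destination port.
Already in the invoice (seller's account under CIF): freight, insurance — exclude.
The CIF price already equals the CIF value: 35636.85
Import duty = 35636.85 × 14% = 4989.16
Buyer bears: delivery 693.74 + duty 4989.16 = 5682.90
Landed cost = invoice 35636.85 + 5682.90 = 41319.75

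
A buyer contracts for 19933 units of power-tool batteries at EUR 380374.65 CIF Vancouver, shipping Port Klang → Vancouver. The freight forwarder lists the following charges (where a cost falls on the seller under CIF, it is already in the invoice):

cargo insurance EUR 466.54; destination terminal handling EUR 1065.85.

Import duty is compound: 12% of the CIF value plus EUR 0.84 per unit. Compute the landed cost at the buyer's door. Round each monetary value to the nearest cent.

Total landed cost: EUR 443829.18

CIF: the seller pays costs through ocean freight and marine insurance to the destination port.
Already in the invoice (seller's account under CIF): insurance — exclude.
The CIF price already equals the CIF value: 380374.65
Ad valorem component: 380374.65 × 12% = 45644.96
Specific component: 19933 × 0.84 = 16743.72
Import duty = 45644.96 + 16743.72 = 62388.68
Buyer bears: destination terminal 1065.85 + duty 62388.68 = 63454.53
Landed cost = invoice 380374.65 + 63454.53 = 443829.18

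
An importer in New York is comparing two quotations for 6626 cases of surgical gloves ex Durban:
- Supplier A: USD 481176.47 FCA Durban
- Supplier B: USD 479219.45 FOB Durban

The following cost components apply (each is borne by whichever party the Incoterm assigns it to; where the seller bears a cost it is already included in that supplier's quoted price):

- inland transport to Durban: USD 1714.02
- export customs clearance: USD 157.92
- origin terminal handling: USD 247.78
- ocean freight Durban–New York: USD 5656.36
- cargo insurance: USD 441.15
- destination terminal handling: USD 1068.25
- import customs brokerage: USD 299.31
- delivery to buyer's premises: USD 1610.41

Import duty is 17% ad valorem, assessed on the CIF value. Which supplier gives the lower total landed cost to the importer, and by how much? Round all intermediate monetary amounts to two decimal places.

Supplier B is cheaper by USD 2579.62

Supplier A (FCA):
CIF value = FCA price + origin terminal + freight + insurance = 481176.47 + 247.78 + 5656.36 + 441.15 = 487521.76
Import duty = 487521.76 × 17% = 82878.70
Buyer bears (A): 247.78 + 5656.36 + 441.15 + 1068.25 + 299.31 + 1610.41 = 9323.26
Landed cost (A) = invoice 481176.47 + 9323.26 + duty 82878.70 = 573378.43
Supplier B (FOB):
CIF value = FOB price + freight + insurance = 479219.45 + 5656.36 + 441.15 = 485316.96
Import duty = 485316.96 × 17% = 82503.88
Buyer bears (B): 5656.36 + 441.15 + 1068.25 + 299.31 + 1610.41 = 9075.48
Landed cost (B) = invoice 479219.45 + 9075.48 + duty 82503.88 = 570798.81
Difference = |573378.43 − 570798.81| = 2579.62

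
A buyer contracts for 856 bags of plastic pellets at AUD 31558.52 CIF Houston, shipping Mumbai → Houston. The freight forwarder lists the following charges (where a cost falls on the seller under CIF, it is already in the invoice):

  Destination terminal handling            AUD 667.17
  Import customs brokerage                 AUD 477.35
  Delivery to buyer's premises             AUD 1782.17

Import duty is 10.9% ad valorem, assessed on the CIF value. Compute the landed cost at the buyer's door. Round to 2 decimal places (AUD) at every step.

Total landed cost: AUD 37925.09

CIF: the seller pays costs through ocean freight and marine insurance to the destination port.
The CIF price already equals the CIF value: 31558.52
Import duty = 31558.52 × 10.9% = 3439.88
Buyer bears: destination terminal 667.17 + brokerage 477.35 + delivery 1782.17 + duty 3439.88 = 6366.57
Landed cost = invoice 31558.52 + 6366.57 = 37925.09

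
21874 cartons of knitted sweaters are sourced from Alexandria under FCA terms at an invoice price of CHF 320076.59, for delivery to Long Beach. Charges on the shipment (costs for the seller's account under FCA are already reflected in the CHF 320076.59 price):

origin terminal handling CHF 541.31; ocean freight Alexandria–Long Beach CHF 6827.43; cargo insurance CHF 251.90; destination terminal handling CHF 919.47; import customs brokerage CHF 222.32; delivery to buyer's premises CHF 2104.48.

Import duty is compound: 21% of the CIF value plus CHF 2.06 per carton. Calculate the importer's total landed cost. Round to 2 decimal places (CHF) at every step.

Total landed cost: CHF 444820.36

FCA: the seller delivers export-cleared goods to the carrier; the buyer bears costs from that point.
CIF value = FCA price + origin terminal + freight + insurance = 320076.59 + 541.31 + 6827.43 + 251.90 = 327697.23
Ad valorem component: 327697.23 × 21% = 68816.42
Specific component: 21874 × 2.06 = 45060.44
Import duty = 68816.42 + 45060.44 = 113876.86
Buyer bears: origin terminal 541.31 + freight 6827.43 + insurance 251.90 + destination terminal 919.47 + brokerage 222.32 + delivery 2104.48 + duty 113876.86 = 124743.77
Landed cost = invoice 320076.59 + 124743.77 = 444820.36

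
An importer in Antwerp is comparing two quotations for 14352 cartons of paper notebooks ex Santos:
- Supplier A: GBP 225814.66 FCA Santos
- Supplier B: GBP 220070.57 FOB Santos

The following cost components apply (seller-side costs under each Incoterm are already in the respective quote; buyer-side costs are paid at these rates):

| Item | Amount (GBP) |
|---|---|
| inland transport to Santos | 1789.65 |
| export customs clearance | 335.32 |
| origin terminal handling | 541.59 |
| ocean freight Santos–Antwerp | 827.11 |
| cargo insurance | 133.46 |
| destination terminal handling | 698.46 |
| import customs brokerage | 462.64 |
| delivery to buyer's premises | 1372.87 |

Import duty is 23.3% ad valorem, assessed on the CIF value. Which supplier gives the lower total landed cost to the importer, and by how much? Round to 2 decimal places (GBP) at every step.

Supplier A (FCA):
CIF value = FCA price + origin terminal + freight + insurance = 225814.66 + 541.59 + 827.11 + 133.46 = 227316.82
Import duty = 227316.82 × 23.3% = 52964.82
Buyer bears (A): 541.59 + 827.11 + 133.46 + 698.46 + 462.64 + 1372.87 = 4036.13
Landed cost (A) = invoice 225814.66 + 4036.13 + duty 52964.82 = 282815.61
Supplier B (FOB):
CIF value = FOB price + freight + insurance = 220070.57 + 827.11 + 133.46 = 221031.14
Import duty = 221031.14 × 23.3% = 51500.26
Buyer bears (B): 827.11 + 133.46 + 698.46 + 462.64 + 1372.87 = 3494.54
Landed cost (B) = invoice 220070.57 + 3494.54 + duty 51500.26 = 275065.37
Difference = |282815.61 − 275065.37| = 7750.24

Supplier B is cheaper by GBP 7750.24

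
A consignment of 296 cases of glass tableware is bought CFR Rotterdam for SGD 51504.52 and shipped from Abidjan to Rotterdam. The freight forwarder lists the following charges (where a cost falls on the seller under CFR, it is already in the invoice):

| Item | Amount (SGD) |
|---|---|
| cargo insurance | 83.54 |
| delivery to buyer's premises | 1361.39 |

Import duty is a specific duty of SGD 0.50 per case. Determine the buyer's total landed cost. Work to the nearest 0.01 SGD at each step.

CFR: the seller pays costs through ocean freight to the destination port, but not insurance.
CIF value = CFR price + insurance = 51504.52 + 83.54 = 51588.06
Import duty = 296 × 0.50 = 148.00
Buyer bears: insurance 83.54 + delivery 1361.39 + duty 148.00 = 1592.93
Landed cost = invoice 51504.52 + 1592.93 = 53097.45

Total landed cost: SGD 53097.45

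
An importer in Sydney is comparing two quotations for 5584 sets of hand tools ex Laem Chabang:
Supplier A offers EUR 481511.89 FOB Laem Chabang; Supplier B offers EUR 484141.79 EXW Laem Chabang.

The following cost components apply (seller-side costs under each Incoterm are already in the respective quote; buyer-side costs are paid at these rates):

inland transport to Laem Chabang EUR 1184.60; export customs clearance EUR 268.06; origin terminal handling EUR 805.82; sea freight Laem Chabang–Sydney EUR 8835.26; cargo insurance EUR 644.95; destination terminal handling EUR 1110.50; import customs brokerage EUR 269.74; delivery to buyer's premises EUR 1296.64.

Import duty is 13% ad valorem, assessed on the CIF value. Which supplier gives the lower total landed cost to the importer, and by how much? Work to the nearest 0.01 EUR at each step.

Supplier A is cheaper by EUR 5523.87

Supplier A (FOB):
CIF value = FOB price + freight + insurance = 481511.89 + 8835.26 + 644.95 = 490992.10
Import duty = 490992.10 × 13% = 63828.97
Buyer bears (A): 8835.26 + 644.95 + 1110.50 + 269.74 + 1296.64 = 12157.09
Landed cost (A) = invoice 481511.89 + 12157.09 + duty 63828.97 = 557497.95
Supplier B (EXW):
CIF value = EXW price + inland to port + export clearance + origin terminal + freight + insurance = 484141.79 + 1184.60 + 268.06 + 805.82 + 8835.26 + 644.95 = 495880.48
Import duty = 495880.48 × 13% = 64464.46
Buyer bears (B): 1184.60 + 268.06 + 805.82 + 8835.26 + 644.95 + 1110.50 + 269.74 + 1296.64 = 14415.57
Landed cost (B) = invoice 484141.79 + 14415.57 + duty 64464.46 = 563021.82
Difference = |557497.95 − 563021.82| = 5523.87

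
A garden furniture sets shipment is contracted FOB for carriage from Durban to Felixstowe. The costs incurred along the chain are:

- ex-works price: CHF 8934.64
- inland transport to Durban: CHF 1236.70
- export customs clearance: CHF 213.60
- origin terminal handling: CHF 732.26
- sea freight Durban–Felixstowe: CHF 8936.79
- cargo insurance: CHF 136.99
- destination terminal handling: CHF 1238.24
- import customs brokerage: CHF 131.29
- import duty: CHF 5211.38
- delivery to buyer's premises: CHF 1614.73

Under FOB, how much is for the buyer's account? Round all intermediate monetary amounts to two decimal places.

FOB: the seller bears costs until goods are on board at the origin port; the buyer bears freight, insurance and all costs thereafter.
Seller's account: goods 8934.64 + inland to port 1236.70 + export clearance 213.60 + origin terminal 732.26 = 11117.20
Buyer's account: freight 8936.79 + insurance 136.99 + destination terminal 1238.24 + brokerage 131.29 + duty 5211.38 + delivery 1614.73 = 17269.42

Buyer's account: CHF 17269.42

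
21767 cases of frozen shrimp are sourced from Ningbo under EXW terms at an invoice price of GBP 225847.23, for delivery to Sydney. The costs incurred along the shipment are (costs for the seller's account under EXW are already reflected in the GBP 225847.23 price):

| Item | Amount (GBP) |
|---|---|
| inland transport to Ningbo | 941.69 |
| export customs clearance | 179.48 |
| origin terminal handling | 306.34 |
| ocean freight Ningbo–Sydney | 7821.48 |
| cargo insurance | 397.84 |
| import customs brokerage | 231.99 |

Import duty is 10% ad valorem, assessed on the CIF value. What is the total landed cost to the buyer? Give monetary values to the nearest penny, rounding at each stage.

EXW: the seller makes goods available at their premises; the buyer bears all onward costs.
CIF value = EXW price + inland to port + export clearance + origin terminal + freight + insurance = 225847.23 + 941.69 + 179.48 + 306.34 + 7821.48 + 397.84 = 235494.06
Import duty = 235494.06 × 10% = 23549.41
Buyer bears: inland to port 941.69 + export clearance 179.48 + origin terminal 306.34 + freight 7821.48 + insurance 397.84 + brokerage 231.99 + duty 23549.41 = 33428.23
Landed cost = invoice 225847.23 + 33428.23 = 259275.46

Total landed cost: GBP 259275.46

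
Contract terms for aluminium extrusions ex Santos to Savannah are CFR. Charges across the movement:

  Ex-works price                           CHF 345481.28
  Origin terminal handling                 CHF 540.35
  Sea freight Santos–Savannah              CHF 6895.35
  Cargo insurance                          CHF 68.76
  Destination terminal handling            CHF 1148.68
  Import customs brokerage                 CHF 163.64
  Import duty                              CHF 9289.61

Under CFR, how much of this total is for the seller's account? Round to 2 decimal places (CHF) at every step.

Seller's account: CHF 352916.98

CFR: the seller pays costs through ocean freight to the destination port, but not insurance.
Seller's account: goods 345481.28 + origin terminal 540.35 + freight 6895.35 = 352916.98
Buyer's account: insurance 68.76 + destination terminal 1148.68 + brokerage 163.64 + duty 9289.61 = 10670.69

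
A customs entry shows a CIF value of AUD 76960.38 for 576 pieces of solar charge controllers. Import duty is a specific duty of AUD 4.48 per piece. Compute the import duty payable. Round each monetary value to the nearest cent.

Import duty: AUD 2580.48

Import duty = 576 × 4.48 = 2580.48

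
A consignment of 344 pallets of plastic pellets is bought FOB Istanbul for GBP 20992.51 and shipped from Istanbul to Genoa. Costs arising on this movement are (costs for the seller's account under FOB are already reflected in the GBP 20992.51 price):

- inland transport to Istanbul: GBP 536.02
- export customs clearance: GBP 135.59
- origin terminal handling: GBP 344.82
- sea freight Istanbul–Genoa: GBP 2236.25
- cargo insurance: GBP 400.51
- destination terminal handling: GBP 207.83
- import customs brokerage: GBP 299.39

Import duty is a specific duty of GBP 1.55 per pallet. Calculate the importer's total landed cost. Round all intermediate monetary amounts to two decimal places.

FOB: the seller bears costs until goods are on board at the origin port; the buyer bears freight, insurance and all costs thereafter.
Already in the invoice (seller's account under FOB): inland to port, export clearance, origin terminal — exclude.
CIF value = FOB price + freight + insurance = 20992.51 + 2236.25 + 400.51 = 23629.27
Import duty = 344 × 1.55 = 533.20
Buyer bears: freight 2236.25 + insurance 400.51 + destination terminal 207.83 + brokerage 299.39 + duty 533.20 = 3677.18
Landed cost = invoice 20992.51 + 3677.18 = 24669.69

Total landed cost: GBP 24669.69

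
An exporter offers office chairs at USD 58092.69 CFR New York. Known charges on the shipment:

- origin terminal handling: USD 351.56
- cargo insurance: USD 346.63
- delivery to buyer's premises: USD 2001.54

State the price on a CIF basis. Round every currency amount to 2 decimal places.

Not relevant to the conversion: origin terminal — on the seller under both CFR and CIF; already in the CFR price and stays in the CIF price. delivery — on the buyer under both terms; not part of either seller's price.
From CFR to CIF, the seller additionally bears: insurance.
CIF price = 58092.69 + 346.63 = 58439.32

CIF price: USD 58439.32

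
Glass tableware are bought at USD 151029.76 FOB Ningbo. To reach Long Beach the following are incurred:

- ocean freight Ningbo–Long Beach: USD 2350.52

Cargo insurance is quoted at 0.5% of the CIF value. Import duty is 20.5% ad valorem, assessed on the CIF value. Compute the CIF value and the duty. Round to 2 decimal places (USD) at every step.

CIF value: USD 154151.04; import duty: USD 31600.96

Let C be the CIF value. C = FOB price + freight + 0.5% × C
C − 0.5% × C = 151029.76 + 2350.52
0.995 × C = 153380.28
C = 153380.28 / 0.995 = 154151.04
Insurance premium = 0.5% × 154151.04 = 770.76
Import duty = 154151.04 × 20.5% = 31600.96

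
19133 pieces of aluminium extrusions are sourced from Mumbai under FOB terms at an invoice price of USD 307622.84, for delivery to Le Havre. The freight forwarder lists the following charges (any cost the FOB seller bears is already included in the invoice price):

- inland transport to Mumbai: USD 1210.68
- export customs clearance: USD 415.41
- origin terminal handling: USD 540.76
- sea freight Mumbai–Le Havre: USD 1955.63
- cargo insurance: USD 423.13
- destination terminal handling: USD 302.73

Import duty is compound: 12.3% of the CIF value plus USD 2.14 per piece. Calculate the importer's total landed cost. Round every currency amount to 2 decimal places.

Total landed cost: USD 389379.15

FOB: the seller bears costs until goods are on board at the origin port; the buyer bears freight, insurance and all costs thereafter.
Already in the invoice (seller's account under FOB): inland to port, export clearance, origin terminal — exclude.
CIF value = FOB price + freight + insurance = 307622.84 + 1955.63 + 423.13 = 310001.60
Ad valorem component: 310001.60 × 12.3% = 38130.20
Specific component: 19133 × 2.14 = 40944.62
Import duty = 38130.20 + 40944.62 = 79074.82
Buyer bears: freight 1955.63 + insurance 423.13 + destination terminal 302.73 + duty 79074.82 = 81756.31
Landed cost = invoice 307622.84 + 81756.31 = 389379.15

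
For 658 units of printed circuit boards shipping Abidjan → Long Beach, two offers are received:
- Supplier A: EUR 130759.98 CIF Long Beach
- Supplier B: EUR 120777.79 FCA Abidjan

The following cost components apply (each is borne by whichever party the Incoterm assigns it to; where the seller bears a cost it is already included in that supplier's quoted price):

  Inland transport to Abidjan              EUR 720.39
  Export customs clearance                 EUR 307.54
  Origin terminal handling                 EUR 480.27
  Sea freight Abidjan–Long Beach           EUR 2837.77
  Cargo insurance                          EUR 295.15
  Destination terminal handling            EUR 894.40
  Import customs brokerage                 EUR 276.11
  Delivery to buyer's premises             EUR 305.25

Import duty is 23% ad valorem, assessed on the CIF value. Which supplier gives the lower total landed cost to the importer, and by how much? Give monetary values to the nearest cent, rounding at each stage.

Supplier A (CIF):
The CIF price already equals the CIF value: 130759.98
Import duty = 130759.98 × 23% = 30074.80
Buyer bears (A): 894.40 + 276.11 + 305.25 = 1475.76
Landed cost (A) = invoice 130759.98 + 1475.76 + duty 30074.80 = 162310.54
Supplier B (FCA):
CIF value = FCA price + origin terminal + freight + insurance = 120777.79 + 480.27 + 2837.77 + 295.15 = 124390.98
Import duty = 124390.98 × 23% = 28609.93
Buyer bears (B): 480.27 + 2837.77 + 295.15 + 894.40 + 276.11 + 305.25 = 5088.95
Landed cost (B) = invoice 120777.79 + 5088.95 + duty 28609.93 = 154476.67
Difference = |162310.54 − 154476.67| = 7833.87

Supplier B is cheaper by EUR 7833.87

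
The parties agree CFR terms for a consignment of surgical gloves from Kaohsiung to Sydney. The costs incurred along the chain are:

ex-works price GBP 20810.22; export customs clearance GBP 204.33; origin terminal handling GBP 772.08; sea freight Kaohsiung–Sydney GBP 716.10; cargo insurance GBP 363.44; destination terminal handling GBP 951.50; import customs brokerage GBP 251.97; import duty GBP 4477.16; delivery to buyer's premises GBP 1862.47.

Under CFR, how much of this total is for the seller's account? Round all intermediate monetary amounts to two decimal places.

Seller's account: GBP 22502.73

CFR: the seller pays costs through ocean freight to the destination port, but not insurance.
Seller's account: goods 20810.22 + export clearance 204.33 + origin terminal 772.08 + freight 716.10 = 22502.73
Buyer's account: insurance 363.44 + destination terminal 951.50 + brokerage 251.97 + duty 4477.16 + delivery 1862.47 = 7906.54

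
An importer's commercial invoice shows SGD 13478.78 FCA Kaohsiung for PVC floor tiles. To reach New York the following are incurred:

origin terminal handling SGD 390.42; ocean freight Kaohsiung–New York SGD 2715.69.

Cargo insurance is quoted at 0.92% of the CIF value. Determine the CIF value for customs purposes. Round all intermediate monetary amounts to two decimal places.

Let C be the CIF value. C = FCA price + pre-shipment costs + freight + 0.92% × C
C − 0.92% × C = 13478.78 + 390.42 + 2715.69
0.9908 × C = 16584.89
C = 16584.89 / 0.9908 = 16738.89
Insurance premium = 0.92% × 16738.89 = 154.00

CIF value: SGD 16738.89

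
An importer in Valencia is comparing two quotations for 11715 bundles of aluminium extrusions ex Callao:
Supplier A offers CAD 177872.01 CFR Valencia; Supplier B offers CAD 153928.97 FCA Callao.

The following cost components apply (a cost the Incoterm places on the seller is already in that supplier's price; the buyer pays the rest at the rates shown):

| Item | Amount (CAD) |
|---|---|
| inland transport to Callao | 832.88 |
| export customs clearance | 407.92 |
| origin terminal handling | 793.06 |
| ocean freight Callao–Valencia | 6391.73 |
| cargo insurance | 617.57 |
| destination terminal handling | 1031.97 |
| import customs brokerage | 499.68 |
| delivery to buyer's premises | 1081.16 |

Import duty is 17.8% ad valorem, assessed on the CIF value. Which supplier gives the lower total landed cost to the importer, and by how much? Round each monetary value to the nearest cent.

Supplier A (CFR):
CIF value = CFR price + insurance = 177872.01 + 617.57 = 178489.58
Import duty = 178489.58 × 17.8% = 31771.15
Buyer bears (A): 617.57 + 1031.97 + 499.68 + 1081.16 = 3230.38
Landed cost (A) = invoice 177872.01 + 3230.38 + duty 31771.15 = 212873.54
Supplier B (FCA):
CIF value = FCA price + origin terminal + freight + insurance = 153928.97 + 793.06 + 6391.73 + 617.57 = 161731.33
Import duty = 161731.33 × 17.8% = 28788.18
Buyer bears (B): 793.06 + 6391.73 + 617.57 + 1031.97 + 499.68 + 1081.16 = 10415.17
Landed cost (B) = invoice 153928.97 + 10415.17 + duty 28788.18 = 193132.32
Difference = |212873.54 − 193132.32| = 19741.22

Supplier B is cheaper by CAD 19741.22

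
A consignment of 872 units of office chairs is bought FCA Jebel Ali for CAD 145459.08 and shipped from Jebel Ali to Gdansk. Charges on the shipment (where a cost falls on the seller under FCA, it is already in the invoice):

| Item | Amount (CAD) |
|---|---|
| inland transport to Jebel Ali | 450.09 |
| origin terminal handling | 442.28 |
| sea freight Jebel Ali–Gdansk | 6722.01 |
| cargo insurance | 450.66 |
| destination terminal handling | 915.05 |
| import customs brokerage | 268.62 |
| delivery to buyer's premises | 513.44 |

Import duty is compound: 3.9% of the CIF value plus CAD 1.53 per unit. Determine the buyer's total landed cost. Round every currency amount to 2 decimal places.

Total landed cost: CAD 162075.19

FCA: the seller delivers export-cleared goods to the carrier; the buyer bears costs from that point.
Already in the invoice (seller's account under FCA): inland to port — exclude.
CIF value = FCA price + origin terminal + freight + insurance = 145459.08 + 442.28 + 6722.01 + 450.66 = 153074.03
Ad valorem component: 153074.03 × 3.9% = 5969.89
Specific component: 872 × 1.53 = 1334.16
Import duty = 5969.89 + 1334.16 = 7304.05
Buyer bears: origin terminal 442.28 + freight 6722.01 + insurance 450.66 + destination terminal 915.05 + brokerage 268.62 + delivery 513.44 + duty 7304.05 = 16616.11
Landed cost = invoice 145459.08 + 16616.11 = 162075.19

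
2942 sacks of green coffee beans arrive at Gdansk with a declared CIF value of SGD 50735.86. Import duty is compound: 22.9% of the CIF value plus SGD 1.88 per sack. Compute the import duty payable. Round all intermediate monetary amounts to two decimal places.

Import duty: SGD 17149.47

Ad valorem component: 50735.86 × 22.9% = 11618.51
Specific component: 2942 × 1.88 = 5530.96
Import duty = 11618.51 + 5530.96 = 17149.47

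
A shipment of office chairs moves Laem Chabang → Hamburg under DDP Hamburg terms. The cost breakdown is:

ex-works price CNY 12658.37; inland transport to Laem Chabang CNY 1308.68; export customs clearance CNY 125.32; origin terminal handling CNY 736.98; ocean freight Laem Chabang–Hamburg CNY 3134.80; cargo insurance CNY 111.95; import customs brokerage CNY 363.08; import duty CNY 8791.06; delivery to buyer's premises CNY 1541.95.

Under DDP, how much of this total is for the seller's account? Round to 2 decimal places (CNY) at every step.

DDP: the seller bears all costs including import duty.
Seller's account: goods 12658.37 + inland to port 1308.68 + export clearance 125.32 + origin terminal 736.98 + freight 3134.80 + insurance 111.95 + brokerage 363.08 + duty 8791.06 + delivery 1541.95 = 28772.19
Buyer's account: 0.00

Seller's account: CNY 28772.19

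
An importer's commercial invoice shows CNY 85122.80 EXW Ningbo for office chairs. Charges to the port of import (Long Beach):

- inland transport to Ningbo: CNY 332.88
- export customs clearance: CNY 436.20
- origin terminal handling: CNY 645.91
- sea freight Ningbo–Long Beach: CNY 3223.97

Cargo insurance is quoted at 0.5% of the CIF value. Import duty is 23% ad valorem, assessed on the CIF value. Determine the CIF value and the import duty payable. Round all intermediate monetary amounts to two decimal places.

CIF value: CNY 90212.82; import duty: CNY 20748.95

Let C be the CIF value. C = EXW price + pre-shipment costs + freight + 0.5% × C
C − 0.5% × C = 85122.80 + 332.88 + 436.20 + 645.91 + 3223.97
0.995 × C = 89761.76
C = 89761.76 / 0.995 = 90212.82
Insurance premium = 0.5% × 90212.82 = 451.06
Import duty = 90212.82 × 23% = 20748.95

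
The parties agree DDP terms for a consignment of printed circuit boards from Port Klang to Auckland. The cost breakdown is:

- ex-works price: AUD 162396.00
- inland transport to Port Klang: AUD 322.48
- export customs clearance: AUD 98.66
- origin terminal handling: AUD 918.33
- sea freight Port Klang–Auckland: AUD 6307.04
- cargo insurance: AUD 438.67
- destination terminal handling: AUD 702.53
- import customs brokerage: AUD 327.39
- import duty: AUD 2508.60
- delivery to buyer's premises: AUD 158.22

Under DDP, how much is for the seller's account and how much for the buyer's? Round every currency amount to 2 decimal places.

Seller: AUD 174177.92; buyer: AUD 0.00

DDP: the seller bears all costs including import duty.
Seller's account: goods 162396.00 + inland to port 322.48 + export clearance 98.66 + origin terminal 918.33 + freight 6307.04 + insurance 438.67 + destination terminal 702.53 + brokerage 327.39 + duty 2508.60 + delivery 158.22 = 174177.92
Buyer's account: 0.00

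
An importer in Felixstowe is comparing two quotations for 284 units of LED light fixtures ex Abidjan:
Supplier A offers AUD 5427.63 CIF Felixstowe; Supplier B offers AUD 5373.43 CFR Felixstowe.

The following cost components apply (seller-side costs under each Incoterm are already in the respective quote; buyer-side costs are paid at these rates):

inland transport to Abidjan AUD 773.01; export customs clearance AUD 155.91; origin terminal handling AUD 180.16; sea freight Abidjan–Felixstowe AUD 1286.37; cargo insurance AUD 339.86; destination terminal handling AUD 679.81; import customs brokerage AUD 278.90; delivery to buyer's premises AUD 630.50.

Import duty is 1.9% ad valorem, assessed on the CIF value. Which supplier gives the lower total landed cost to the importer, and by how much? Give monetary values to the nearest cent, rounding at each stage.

Supplier A (CIF):
The CIF price already equals the CIF value: 5427.63
Import duty = 5427.63 × 1.9% = 103.12
Buyer bears (A): 679.81 + 278.90 + 630.50 = 1589.21
Landed cost (A) = invoice 5427.63 + 1589.21 + duty 103.12 = 7119.96
Supplier B (CFR):
CIF value = CFR price + insurance = 5373.43 + 339.86 = 5713.29
Import duty = 5713.29 × 1.9% = 108.55
Buyer bears (B): 339.86 + 679.81 + 278.90 + 630.50 = 1929.07
Landed cost (B) = invoice 5373.43 + 1929.07 + duty 108.55 = 7411.05
Difference = |7119.96 − 7411.05| = 291.09

Supplier A is cheaper by AUD 291.09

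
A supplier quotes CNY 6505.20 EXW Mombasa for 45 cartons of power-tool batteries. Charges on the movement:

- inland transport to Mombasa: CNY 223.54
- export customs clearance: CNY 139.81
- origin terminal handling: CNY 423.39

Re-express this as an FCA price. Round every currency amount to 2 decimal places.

FCA price: CNY 6868.55

Not relevant to the conversion: origin terminal — on the buyer under both terms; not part of either seller's price.
From EXW to FCA, the seller additionally bears: inland to port, export clearance.
FCA price = 6505.20 + 223.54 + 139.81 = 6868.55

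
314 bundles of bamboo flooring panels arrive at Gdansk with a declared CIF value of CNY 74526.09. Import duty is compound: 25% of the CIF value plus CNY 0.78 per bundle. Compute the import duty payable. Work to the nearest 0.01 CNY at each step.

Ad valorem component: 74526.09 × 25% = 18631.52
Specific component: 314 × 0.78 = 244.92
Import duty = 18631.52 + 244.92 = 18876.44

Import duty: CNY 18876.44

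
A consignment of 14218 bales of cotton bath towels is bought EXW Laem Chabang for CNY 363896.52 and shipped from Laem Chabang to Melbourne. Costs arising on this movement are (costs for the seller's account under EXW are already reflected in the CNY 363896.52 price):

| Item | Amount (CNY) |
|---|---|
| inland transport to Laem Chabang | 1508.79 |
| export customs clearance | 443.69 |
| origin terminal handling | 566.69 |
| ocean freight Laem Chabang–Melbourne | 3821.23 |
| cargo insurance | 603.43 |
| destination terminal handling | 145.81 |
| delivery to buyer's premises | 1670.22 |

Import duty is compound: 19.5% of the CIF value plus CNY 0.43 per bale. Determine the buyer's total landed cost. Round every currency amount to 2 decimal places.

EXW: the seller makes goods available at their premises; the buyer bears all onward costs.
CIF value = EXW price + inland to port + export clearance + origin terminal + freight + insurance = 363896.52 + 1508.79 + 443.69 + 566.69 + 3821.23 + 603.43 = 370840.35
Ad valorem component: 370840.35 × 19.5% = 72313.87
Specific component: 14218 × 0.43 = 6113.74
Import duty = 72313.87 + 6113.74 = 78427.61
Buyer bears: inland to port 1508.79 + export clearance 443.69 + origin terminal 566.69 + freight 3821.23 + insurance 603.43 + destination terminal 145.81 + delivery 1670.22 + duty 78427.61 = 87187.47
Landed cost = invoice 363896.52 + 87187.47 = 451083.99

Total landed cost: CNY 451083.99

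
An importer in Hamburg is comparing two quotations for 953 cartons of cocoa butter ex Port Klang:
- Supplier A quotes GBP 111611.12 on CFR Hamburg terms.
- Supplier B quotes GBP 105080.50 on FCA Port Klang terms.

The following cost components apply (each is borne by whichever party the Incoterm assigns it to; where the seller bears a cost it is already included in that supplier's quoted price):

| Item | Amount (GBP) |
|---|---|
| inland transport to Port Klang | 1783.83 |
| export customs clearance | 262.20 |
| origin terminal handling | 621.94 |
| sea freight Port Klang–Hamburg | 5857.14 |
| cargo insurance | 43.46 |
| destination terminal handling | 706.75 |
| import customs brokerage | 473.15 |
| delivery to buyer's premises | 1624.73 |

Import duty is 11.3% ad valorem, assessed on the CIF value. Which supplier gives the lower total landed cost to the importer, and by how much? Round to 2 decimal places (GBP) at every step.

Supplier B is cheaper by GBP 57.37

Supplier A (CFR):
CIF value = CFR price + insurance = 111611.12 + 43.46 = 111654.58
Import duty = 111654.58 × 11.3% = 12616.97
Buyer bears (A): 43.46 + 706.75 + 473.15 + 1624.73 = 2848.09
Landed cost (A) = invoice 111611.12 + 2848.09 + duty 12616.97 = 127076.18
Supplier B (FCA):
CIF value = FCA price + origin terminal + freight + insurance = 105080.50 + 621.94 + 5857.14 + 43.46 = 111603.04
Import duty = 111603.04 × 11.3% = 12611.14
Buyer bears (B): 621.94 + 5857.14 + 43.46 + 706.75 + 473.15 + 1624.73 = 9327.17
Landed cost (B) = invoice 105080.50 + 9327.17 + duty 12611.14 = 127018.81
Difference = |127076.18 − 127018.81| = 57.37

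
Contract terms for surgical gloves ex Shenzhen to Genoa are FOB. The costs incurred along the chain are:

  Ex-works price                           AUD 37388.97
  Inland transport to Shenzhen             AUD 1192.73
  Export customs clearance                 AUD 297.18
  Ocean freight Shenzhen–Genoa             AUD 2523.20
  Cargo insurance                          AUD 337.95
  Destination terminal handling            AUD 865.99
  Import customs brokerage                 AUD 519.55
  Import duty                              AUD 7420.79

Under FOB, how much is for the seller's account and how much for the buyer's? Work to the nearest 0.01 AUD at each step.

Seller: AUD 38878.88; buyer: AUD 11667.48

FOB: the seller bears costs until goods are on board at the origin port; the buyer bears freight, insurance and all costs thereafter.
Seller's account: goods 37388.97 + inland to port 1192.73 + export clearance 297.18 = 38878.88
Buyer's account: freight 2523.20 + insurance 337.95 + destination terminal 865.99 + brokerage 519.55 + duty 7420.79 = 11667.48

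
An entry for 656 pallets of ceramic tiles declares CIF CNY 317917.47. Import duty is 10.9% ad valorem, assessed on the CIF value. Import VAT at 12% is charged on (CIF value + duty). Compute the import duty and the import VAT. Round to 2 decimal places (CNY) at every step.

Import duty = 317917.47 × 10.9% = 34653.00
VAT base = CIF + duty = 317917.47 + 34653.00 = 352570.47
Import VAT = 352570.47 × 12% = 42308.46

Import duty: CNY 34653.00; import VAT: CNY 42308.46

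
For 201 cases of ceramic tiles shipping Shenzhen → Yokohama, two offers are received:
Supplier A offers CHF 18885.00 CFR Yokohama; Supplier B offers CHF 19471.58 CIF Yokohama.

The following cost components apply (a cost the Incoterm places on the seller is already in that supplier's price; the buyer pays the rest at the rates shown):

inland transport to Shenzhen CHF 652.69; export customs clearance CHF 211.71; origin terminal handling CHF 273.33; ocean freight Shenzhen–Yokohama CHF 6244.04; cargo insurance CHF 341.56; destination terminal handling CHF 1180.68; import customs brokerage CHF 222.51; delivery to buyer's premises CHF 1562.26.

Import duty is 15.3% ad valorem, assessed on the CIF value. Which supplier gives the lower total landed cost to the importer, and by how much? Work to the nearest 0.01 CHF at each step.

Supplier A (CFR):
CIF value = CFR price + insurance = 18885.00 + 341.56 = 19226.56
Import duty = 19226.56 × 15.3% = 2941.66
Buyer bears (A): 341.56 + 1180.68 + 222.51 + 1562.26 = 3307.01
Landed cost (A) = invoice 18885.00 + 3307.01 + duty 2941.66 = 25133.67
Supplier B (CIF):
The CIF price already equals the CIF value: 19471.58
Import duty = 19471.58 × 15.3% = 2979.15
Buyer bears (B): 1180.68 + 222.51 + 1562.26 = 2965.45
Landed cost (B) = invoice 19471.58 + 2965.45 + duty 2979.15 = 25416.18
Difference = |25133.67 − 25416.18| = 282.51

Supplier A is cheaper by CHF 282.51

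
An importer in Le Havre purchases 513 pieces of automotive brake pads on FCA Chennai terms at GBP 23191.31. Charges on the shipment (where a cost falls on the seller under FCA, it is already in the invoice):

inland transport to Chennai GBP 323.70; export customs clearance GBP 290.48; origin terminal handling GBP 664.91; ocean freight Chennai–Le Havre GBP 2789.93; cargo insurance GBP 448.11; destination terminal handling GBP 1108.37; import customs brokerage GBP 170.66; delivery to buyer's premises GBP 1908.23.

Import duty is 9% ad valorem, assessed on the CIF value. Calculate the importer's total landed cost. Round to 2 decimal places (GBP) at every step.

Total landed cost: GBP 32720.00

FCA: the seller delivers export-cleared goods to the carrier; the buyer bears costs from that point.
Already in the invoice (seller's account under FCA): inland to port, export clearance — exclude.
CIF value = FCA price + origin terminal + freight + insurance = 23191.31 + 664.91 + 2789.93 + 448.11 = 27094.26
Import duty = 27094.26 × 9% = 2438.48
Buyer bears: origin terminal 664.91 + freight 2789.93 + insurance 448.11 + destination terminal 1108.37 + brokerage 170.66 + delivery 1908.23 + duty 2438.48 = 9528.69
Landed cost = invoice 23191.31 + 9528.69 = 32720.00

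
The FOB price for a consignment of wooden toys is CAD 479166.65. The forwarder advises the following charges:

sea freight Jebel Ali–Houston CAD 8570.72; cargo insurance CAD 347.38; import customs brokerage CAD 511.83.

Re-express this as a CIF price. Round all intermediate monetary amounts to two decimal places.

Not relevant to the conversion: brokerage — on the buyer under both terms; not part of either seller's price.
From FOB to CIF, the seller additionally bears: freight, insurance.
CIF price = 479166.65 + 8570.72 + 347.38 = 488084.75

CIF price: CAD 488084.75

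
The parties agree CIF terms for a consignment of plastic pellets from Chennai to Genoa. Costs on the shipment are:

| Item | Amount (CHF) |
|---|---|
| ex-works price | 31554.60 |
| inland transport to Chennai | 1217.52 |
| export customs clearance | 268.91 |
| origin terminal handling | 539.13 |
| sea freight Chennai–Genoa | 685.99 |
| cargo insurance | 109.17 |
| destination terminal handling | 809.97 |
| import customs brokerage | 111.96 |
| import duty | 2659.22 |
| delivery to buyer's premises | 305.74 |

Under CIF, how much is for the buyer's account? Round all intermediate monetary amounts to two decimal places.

CIF: the seller pays costs through ocean freight and marine insurance to the destination port.
Seller's account: goods 31554.60 + inland to port 1217.52 + export clearance 268.91 + origin terminal 539.13 + freight 685.99 + insurance 109.17 = 34375.32
Buyer's account: destination terminal 809.97 + brokerage 111.96 + duty 2659.22 + delivery 305.74 = 3886.89

Buyer's account: CHF 3886.89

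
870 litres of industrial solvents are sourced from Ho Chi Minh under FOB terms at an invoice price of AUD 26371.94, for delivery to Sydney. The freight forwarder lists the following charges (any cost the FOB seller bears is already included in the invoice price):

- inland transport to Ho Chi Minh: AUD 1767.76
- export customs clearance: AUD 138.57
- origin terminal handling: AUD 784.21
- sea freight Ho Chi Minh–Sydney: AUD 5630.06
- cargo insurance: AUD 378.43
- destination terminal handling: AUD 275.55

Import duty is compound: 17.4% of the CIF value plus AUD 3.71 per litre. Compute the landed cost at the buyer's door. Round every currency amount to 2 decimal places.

FOB: the seller bears costs until goods are on board at the origin port; the buyer bears freight, insurance and all costs thereafter.
Already in the invoice (seller's account under FOB): inland to port, export clearance, origin terminal — exclude.
CIF value = FOB price + freight + insurance = 26371.94 + 5630.06 + 378.43 = 32380.43
Ad valorem component: 32380.43 × 17.4% = 5634.19
Specific component: 870 × 3.71 = 3227.70
Import duty = 5634.19 + 3227.70 = 8861.89
Buyer bears: freight 5630.06 + insurance 378.43 + destination terminal 275.55 + duty 8861.89 = 15145.93
Landed cost = invoice 26371.94 + 15145.93 = 41517.87

Total landed cost: AUD 41517.87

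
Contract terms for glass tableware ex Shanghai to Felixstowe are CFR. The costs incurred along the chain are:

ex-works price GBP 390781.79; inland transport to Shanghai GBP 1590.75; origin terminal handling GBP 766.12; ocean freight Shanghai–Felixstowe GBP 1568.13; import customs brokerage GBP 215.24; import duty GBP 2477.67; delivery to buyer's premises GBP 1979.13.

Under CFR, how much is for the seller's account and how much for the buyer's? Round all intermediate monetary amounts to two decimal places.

CFR: the seller pays costs through ocean freight to the destination port, but not insurance.
Seller's account: goods 390781.79 + inland to port 1590.75 + origin terminal 766.12 + freight 1568.13 = 394706.79
Buyer's account: brokerage 215.24 + duty 2477.67 + delivery 1979.13 = 4672.04

Seller: GBP 394706.79; buyer: GBP 4672.04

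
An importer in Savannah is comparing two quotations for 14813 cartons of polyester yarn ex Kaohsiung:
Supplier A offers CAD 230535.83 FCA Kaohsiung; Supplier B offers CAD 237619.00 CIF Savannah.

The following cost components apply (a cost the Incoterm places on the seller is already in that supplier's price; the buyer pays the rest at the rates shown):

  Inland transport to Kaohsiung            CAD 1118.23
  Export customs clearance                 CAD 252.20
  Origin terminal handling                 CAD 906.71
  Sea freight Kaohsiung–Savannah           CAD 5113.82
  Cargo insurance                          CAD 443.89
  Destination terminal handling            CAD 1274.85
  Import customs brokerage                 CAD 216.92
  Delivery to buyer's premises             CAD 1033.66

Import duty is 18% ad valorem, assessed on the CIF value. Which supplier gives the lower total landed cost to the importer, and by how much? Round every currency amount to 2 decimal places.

Supplier A is cheaper by CAD 730.12

Supplier A (FCA):
CIF value = FCA price + origin terminal + freight + insurance = 230535.83 + 906.71 + 5113.82 + 443.89 = 237000.25
Import duty = 237000.25 × 18% = 42660.05
Buyer bears (A): 906.71 + 5113.82 + 443.89 + 1274.85 + 216.92 + 1033.66 = 8989.85
Landed cost (A) = invoice 230535.83 + 8989.85 + duty 42660.05 = 282185.73
Supplier B (CIF):
The CIF price already equals the CIF value: 237619.00
Import duty = 237619.00 × 18% = 42771.42
Buyer bears (B): 1274.85 + 216.92 + 1033.66 = 2525.43
Landed cost (B) = invoice 237619.00 + 2525.43 + duty 42771.42 = 282915.85
Difference = |282185.73 − 282915.85| = 730.12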